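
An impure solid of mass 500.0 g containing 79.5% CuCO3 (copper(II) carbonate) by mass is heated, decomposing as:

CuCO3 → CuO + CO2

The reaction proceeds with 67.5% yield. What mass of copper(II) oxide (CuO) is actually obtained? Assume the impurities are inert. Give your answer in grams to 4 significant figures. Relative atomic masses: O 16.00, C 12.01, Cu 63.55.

172.7 g

Pure CuCO3 available = 500.0 g × 0.795 = 397.50 g.
M(CuCO3) = 63.55 + 12.01 + 3(16.00) = 123.56 g/mol.
M(CuO) = 63.55 + 16.00 = 79.55 g/mol.
n(CuCO3) = 397.50 g / 123.56 g/mol = 3.2171 mol.
From the equation the CuCO3:CuO mole ratio is 1:1, so n(CuO) = 3.2171 × 1/1 = 3.2171 mol.
Mass of CuO = 3.2171 mol × 79.55 g/mol = 255.92 g.
Actual mass collected = 255.92 g × 0.675 = 172.74 g.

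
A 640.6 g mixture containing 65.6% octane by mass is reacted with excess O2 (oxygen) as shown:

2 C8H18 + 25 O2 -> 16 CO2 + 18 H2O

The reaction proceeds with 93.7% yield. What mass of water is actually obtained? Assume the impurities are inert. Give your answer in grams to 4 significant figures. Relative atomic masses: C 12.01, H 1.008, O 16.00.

559.0 g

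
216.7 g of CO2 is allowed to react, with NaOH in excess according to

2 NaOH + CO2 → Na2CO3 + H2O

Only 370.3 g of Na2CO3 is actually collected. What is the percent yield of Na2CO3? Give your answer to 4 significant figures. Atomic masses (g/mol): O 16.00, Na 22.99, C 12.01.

70.95 %

M(CO2) = 12.01 + 2(16.00) = 44.01 g/mol.
M(Na2CO3) = 2(22.99) + 12.01 + 3(16.00) = 105.99 g/mol.
n(CO2) = 216.70 g / 44.01 g/mol = 4.9239 mol.
From the equation the CO2:Na2CO3 mole ratio is 1:1, so n(Na2CO3) = 4.9239 × 1/1 = 4.9239 mol.
Mass of Na2CO3 = 4.9239 mol × 105.99 g/mol = 521.88 g.
This is the theoretical yield. Percent yield = 370.3 g / 521.88 g × 100% = 70.955%.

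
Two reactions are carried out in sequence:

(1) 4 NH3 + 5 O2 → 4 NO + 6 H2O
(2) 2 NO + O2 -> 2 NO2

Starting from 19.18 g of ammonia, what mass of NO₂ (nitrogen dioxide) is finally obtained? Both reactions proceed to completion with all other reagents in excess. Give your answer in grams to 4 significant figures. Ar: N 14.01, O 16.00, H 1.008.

M(NH3) = 14.01 + 3(1.008) = 17.034 g/mol.
M(NO2) = 14.01 + 2(16.00) = 46.01 g/mol.
n(NH3) = 19.180 / 17.034 = 1.1260 mol.
Step 1 gives a 4:4 ratio of NH3 to NO, so n(NO) = 1.1260 mol.
In step 2 the NO:NO2 ratio is 2:2, so n(NO2) = 1.1260 mol.
Mass of NO2 = 1.1260 × 46.01 = 51.806 g.

51.81 g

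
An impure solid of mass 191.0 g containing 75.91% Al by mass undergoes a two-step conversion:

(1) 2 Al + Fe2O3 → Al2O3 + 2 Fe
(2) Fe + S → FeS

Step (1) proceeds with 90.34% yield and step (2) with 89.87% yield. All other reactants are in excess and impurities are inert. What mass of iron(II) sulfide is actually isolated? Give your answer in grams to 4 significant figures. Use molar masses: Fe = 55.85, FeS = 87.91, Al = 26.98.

Pure Al = 191.0 × 0.7591 = 144.99 g.
n(Al) = 144.99 / 26.98 = 5.3739 mol.
Step 1 (Al:Fe = 2:2): theoretical n(Fe) = 5.3739 mol; at 90.34% yield, n(Fe) = 4.8548 mol.
Step 2 (Fe:FeS = 1:1): theoretical n(FeS) = 4.8548 mol, so theoretical mass = 4.8548 × 87.91 = 426.78 g.
At 89.87% yield, actual mass of FeS = 426.78 × 0.8987 = 383.55 g.

383.6 g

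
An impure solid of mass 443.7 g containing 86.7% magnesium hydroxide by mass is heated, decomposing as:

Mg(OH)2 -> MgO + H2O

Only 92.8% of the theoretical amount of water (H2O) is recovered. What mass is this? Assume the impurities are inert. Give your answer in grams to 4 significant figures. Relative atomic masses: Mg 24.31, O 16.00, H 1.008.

110.3 g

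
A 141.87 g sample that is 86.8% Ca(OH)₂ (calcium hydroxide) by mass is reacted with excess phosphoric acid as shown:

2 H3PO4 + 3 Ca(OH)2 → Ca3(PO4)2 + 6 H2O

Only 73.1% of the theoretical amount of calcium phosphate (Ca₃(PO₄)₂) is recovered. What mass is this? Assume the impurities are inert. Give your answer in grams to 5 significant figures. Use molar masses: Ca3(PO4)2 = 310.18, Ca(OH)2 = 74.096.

Pure Ca(OH)2 available = 141.87 g × 0.868 = 123.143 g.
n(Ca(OH)2) = 123.143 g / 74.096 g/mol = 1.66194 mol.
From the equation the Ca(OH)2:Ca3(PO4)2 mole ratio is 3:1, so n(Ca3(PO4)2) = 1.66194 × 1/3 = 0.553980 mol.
Mass of Ca3(PO4)2 = 0.553980 mol × 310.18 g/mol = 171.834 g.
Actual mass collected = 171.834 g × 0.731 = 125.610 g.

125.61 g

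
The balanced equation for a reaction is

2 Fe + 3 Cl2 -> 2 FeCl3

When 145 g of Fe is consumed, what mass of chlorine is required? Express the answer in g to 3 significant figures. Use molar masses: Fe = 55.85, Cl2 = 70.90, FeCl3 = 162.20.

276 g

n(Fe) = 145.0 g / 55.85 g/mol = 2.596 mol.
From the equation the Fe:Cl2 mole ratio is 2:3, so n(Cl2) = 2.596 × 3/2 = 3.894 mol.
Mass of Cl2 = 3.894 mol × 70.90 g/mol = 276.1 g.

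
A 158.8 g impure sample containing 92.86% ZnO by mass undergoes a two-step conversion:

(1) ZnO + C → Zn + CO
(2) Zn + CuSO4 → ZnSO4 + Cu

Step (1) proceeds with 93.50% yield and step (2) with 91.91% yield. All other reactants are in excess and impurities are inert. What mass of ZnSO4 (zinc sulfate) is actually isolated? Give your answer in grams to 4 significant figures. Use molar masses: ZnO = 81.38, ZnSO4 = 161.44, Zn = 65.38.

Pure ZnO = 158.8 × 0.9286 = 147.46 g.
n(ZnO) = 147.46 / 81.38 = 1.8120 mol.
Step 1 (ZnO:Zn = 1:1): theoretical n(Zn) = 1.8120 mol; at 93.50% yield, n(Zn) = 1.6942 mol.
Step 2 (Zn:ZnSO4 = 1:1): theoretical n(ZnSO4) = 1.6942 mol, so theoretical mass = 1.6942 × 161.44 = 273.52 g.
At 91.91% yield, actual mass of ZnSO4 = 273.52 × 0.9191 = 251.39 g.

251.4 g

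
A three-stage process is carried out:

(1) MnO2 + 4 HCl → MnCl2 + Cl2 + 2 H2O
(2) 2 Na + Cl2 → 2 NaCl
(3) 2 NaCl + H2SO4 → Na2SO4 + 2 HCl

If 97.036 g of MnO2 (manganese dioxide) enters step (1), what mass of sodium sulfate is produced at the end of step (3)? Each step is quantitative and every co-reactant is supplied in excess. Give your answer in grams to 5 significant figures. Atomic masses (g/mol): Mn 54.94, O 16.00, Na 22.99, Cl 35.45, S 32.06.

M(MnO2) = 54.94 + 2(16.00) = 86.94 g/mol.
M(Na2SO4) = 2(22.99) + 32.06 + 4(16.00) = 142.04 g/mol.
n(MnO2) = 97.036 / 86.94 = 1.11613 mol.
Reaction (1): MnO2→Cl2 ratio 1:1 ⇒ n(Cl2) = 1.11613 mol.
Reaction (2): Cl2→NaCl ratio 1:2 ⇒ n(NaCl) = 2.23225 mol.
Reaction (3): NaCl→Na2SO4 ratio 2:1 ⇒ n(Na2SO4) = 1.11613 mol.
Mass of Na2SO4 = 1.11613 × 142.04 = 158.535 g.

158.53 g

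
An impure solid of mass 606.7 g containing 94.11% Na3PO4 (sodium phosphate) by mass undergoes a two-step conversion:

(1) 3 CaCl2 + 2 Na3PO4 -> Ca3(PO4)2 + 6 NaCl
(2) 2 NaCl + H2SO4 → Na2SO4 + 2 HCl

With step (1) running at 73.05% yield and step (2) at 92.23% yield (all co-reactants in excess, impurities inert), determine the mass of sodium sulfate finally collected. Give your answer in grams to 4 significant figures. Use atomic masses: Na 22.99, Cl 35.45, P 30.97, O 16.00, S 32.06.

499.9 g

Pure Na3PO4 = 606.7 × 0.9411 = 570.97 g.
M(Na3PO4) = 3(22.99) + 30.97 + 4(16.00) = 163.94 g/mol.
M(Na2SO4) = 2(22.99) + 32.06 + 4(16.00) = 142.04 g/mol.
n(Na3PO4) = 570.97 / 163.94 = 3.4828 mol.
Step 1 (Na3PO4:NaCl = 2:6): theoretical n(NaCl) = 10.448 mol; at 73.05% yield, n(NaCl) = 7.6325 mol.
Step 2 (NaCl:Na2SO4 = 2:1): theoretical n(Na2SO4) = 3.8162 mol, so theoretical mass = 3.8162 × 142.04 = 542.06 g.
At 92.23% yield, actual mass of Na2SO4 = 542.06 × 0.9223 = 499.94 g.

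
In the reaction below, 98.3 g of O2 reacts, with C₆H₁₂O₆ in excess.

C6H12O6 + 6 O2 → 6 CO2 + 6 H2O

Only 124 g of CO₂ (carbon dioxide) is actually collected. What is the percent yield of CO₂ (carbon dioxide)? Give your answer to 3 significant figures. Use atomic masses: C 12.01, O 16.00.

91.7 %

M(O2) = 2(16.00) = 32.00 g/mol.
M(CO2) = 12.01 + 2(16.00) = 44.01 g/mol.
n(O2) = 98.30 g / 32.00 g/mol = 3.072 mol.
From the equation the O2:CO2 mole ratio is 6:6, so n(CO2) = 3.072 × 6/6 = 3.072 mol.
Mass of CO2 = 3.072 mol × 44.01 g/mol = 135.2 g.
This is the theoretical yield. Percent yield = 124 g / 135.2 g × 100% = 91.72%.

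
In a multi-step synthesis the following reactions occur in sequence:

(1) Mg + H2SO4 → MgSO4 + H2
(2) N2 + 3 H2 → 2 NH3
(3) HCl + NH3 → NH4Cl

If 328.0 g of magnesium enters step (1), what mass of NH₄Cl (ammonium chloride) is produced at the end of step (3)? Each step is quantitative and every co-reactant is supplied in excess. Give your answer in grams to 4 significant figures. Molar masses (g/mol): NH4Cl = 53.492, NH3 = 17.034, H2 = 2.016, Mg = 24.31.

481.2 g

n(Mg) = 328.0 / 24.31 = 13.492 mol.
Reaction (1): Mg→H2 ratio 1:1 ⇒ n(H2) = 13.492 mol.
Reaction (2): H2→NH3 ratio 3:2 ⇒ n(NH3) = 8.9949 mol.
Reaction (3): NH3→NH4Cl ratio 1:1 ⇒ n(NH4Cl) = 8.9949 mol.
Mass of NH4Cl = 8.9949 × 53.492 = 481.16 g.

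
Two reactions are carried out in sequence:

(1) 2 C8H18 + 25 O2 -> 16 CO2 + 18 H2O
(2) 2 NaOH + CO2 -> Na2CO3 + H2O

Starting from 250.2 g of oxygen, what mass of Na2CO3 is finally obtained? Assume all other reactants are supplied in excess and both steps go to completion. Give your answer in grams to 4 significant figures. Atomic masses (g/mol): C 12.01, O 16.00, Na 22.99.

M(O2) = 2(16.00) = 32.00 g/mol.
M(Na2CO3) = 2(22.99) + 12.01 + 3(16.00) = 105.99 g/mol.
n(O2) = 250.20 / 32.00 = 7.8187 mol.
Step 1 gives a 25:16 ratio of O2 to CO2, so n(CO2) = 5.0040 mol.
In step 2 the CO2:Na2CO3 ratio is 1:1, so n(Na2CO3) = 5.0040 mol.
Mass of Na2CO3 = 5.0040 × 105.99 = 530.37 g.

530.4 g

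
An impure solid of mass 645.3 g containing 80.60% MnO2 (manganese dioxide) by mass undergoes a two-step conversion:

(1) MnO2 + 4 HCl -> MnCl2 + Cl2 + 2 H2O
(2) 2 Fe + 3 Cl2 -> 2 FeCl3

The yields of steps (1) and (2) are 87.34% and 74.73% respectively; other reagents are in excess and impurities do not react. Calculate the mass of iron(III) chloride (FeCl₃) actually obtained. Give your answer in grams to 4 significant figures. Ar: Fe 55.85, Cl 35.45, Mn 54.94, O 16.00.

Pure MnO2 = 645.3 × 0.8060 = 520.11 g.
M(MnO2) = 54.94 + 2(16.00) = 86.94 g/mol.
M(FeCl3) = 55.85 + 3(35.45) = 162.20 g/mol.
n(MnO2) = 520.11 / 86.94 = 5.9824 mol.
Step 1 (MnO2:Cl2 = 1:1): theoretical n(Cl2) = 5.9824 mol; at 87.34% yield, n(Cl2) = 5.2250 mol.
Step 2 (Cl2:FeCl3 = 3:2): theoretical n(FeCl3) = 3.4834 mol, so theoretical mass = 3.4834 × 162.20 = 565.00 g.
At 74.73% yield, actual mass of FeCl3 = 565.00 × 0.7473 = 422.23 g.

422.2 g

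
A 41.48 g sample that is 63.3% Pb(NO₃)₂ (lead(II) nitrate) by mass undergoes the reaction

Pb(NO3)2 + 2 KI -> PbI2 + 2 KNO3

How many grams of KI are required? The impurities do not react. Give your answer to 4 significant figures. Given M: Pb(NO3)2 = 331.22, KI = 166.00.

26.32 g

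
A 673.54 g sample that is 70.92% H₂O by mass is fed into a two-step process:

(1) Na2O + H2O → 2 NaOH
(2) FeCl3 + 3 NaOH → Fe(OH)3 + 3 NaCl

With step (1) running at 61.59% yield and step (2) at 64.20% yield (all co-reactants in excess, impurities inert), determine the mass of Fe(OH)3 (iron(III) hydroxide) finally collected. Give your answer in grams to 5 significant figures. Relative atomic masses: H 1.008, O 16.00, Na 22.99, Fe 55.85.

Pure H2O = 673.54 × 0.7092 = 477.675 g.
M(H2O) = 2(1.008) + 16.00 = 18.016 g/mol.
M(Fe(OH)3) = 55.85 + 3(16.00) + 3(1.008) = 106.874 g/mol.
n(H2O) = 477.675 / 18.016 = 26.5139 mol.
Step 1 (H2O:NaOH = 1:2): theoretical n(NaOH) = 53.0278 mol; at 61.59% yield, n(NaOH) = 32.6598 mol.
Step 2 (NaOH:Fe(OH)3 = 3:1): theoretical n(Fe(OH)3) = 10.8866 mol, so theoretical mass = 10.8866 × 106.874 = 1163.50 g.
At 64.20% yield, actual mass of Fe(OH)3 = 1163.50 × 0.6420 = 746.964 g.

746.96 g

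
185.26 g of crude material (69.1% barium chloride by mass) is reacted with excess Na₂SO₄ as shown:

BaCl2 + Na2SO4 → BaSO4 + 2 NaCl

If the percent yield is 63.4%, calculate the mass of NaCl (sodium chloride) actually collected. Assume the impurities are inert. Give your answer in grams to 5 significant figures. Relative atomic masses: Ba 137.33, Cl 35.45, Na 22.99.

Pure BaCl2 available = 185.26 g × 0.691 = 128.015 g.
M(BaCl2) = 137.33 + 2(35.45) = 208.23 g/mol.
M(NaCl) = 22.99 + 35.45 = 58.44 g/mol.
n(BaCl2) = 128.015 g / 208.23 g/mol = 0.614775 mol.
From the equation the BaCl2:NaCl mole ratio is 1:2, so n(NaCl) = 0.614775 × 2/1 = 1.22955 mol.
Mass of NaCl = 1.22955 mol × 58.44 g/mol = 71.8549 g.
Actual mass collected = 71.8549 g × 0.634 = 45.5560 g.

45.556 g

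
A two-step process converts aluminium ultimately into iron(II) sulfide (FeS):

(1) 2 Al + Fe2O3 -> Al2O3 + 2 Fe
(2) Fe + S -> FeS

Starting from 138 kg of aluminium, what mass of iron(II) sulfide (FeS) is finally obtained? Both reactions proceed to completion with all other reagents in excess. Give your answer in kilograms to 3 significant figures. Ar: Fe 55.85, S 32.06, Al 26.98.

450 kg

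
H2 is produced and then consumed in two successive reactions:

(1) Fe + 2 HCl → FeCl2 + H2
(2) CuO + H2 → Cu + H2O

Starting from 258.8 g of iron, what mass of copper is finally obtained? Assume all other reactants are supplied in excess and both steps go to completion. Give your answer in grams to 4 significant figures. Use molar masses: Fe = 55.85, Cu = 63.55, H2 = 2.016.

n(Fe) = 258.80 / 55.85 = 4.6338 mol.
Step 1 gives a 1:1 ratio of Fe to H2, so n(H2) = 4.6338 mol.
In step 2 the H2:Cu ratio is 1:1, so n(Cu) = 4.6338 mol.
Mass of Cu = 4.6338 × 63.55 = 294.48 g.

294.5 g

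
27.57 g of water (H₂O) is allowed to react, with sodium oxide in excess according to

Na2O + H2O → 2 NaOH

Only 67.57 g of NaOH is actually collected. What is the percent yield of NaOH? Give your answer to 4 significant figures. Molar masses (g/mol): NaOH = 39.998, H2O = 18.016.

55.20 %

n(H2O) = 27.570 g / 18.016 g/mol = 1.5303 mol.
From the equation the H2O:NaOH mole ratio is 1:2, so n(NaOH) = 1.5303 × 2/1 = 3.0606 mol.
Mass of NaOH = 3.0606 mol × 39.998 g/mol = 122.42 g.
This is the theoretical yield. Percent yield = 67.57 g / 122.42 g × 100% = 55.196%.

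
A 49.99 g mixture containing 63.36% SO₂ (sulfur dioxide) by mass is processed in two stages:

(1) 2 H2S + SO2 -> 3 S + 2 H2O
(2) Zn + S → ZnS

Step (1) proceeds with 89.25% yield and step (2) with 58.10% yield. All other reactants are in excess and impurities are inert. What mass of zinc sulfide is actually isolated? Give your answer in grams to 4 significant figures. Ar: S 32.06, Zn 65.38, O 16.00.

74.95 g

Pure SO2 = 49.99 × 0.6336 = 31.674 g.
M(SO2) = 32.06 + 2(16.00) = 64.06 g/mol.
M(ZnS) = 65.38 + 32.06 = 97.44 g/mol.
n(SO2) = 31.674 / 64.06 = 0.49444 mol.
Step 1 (SO2:S = 1:3): theoretical n(S) = 1.4833 mol; at 89.25% yield, n(S) = 1.3239 mol.
Step 2 (S:ZnS = 1:1): theoretical n(ZnS) = 1.3239 mol, so theoretical mass = 1.3239 × 97.44 = 129.00 g.
At 58.10% yield, actual mass of ZnS = 129.00 × 0.5810 = 74.947 g.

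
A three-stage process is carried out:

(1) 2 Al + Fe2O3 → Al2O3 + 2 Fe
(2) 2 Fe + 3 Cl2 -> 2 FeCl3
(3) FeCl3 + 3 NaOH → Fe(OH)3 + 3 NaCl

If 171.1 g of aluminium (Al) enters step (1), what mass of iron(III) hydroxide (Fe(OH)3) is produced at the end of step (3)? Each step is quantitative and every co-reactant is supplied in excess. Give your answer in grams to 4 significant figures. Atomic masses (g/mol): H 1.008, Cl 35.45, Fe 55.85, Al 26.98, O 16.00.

M(Al) = 26.98 g/mol.
M(Fe(OH)3) = 55.85 + 3(16.00) + 3(1.008) = 106.874 g/mol.
n(Al) = 171.1 / 26.98 = 6.3417 mol.
Reaction (1): Al→Fe ratio 2:2 ⇒ n(Fe) = 6.3417 mol.
Reaction (2): Fe→FeCl3 ratio 2:2 ⇒ n(FeCl3) = 6.3417 mol.
Reaction (3): FeCl3→Fe(OH)3 ratio 1:1 ⇒ n(Fe(OH)3) = 6.3417 mol.
Mass of Fe(OH)3 = 6.3417 × 106.874 = 677.77 g.

677.8 g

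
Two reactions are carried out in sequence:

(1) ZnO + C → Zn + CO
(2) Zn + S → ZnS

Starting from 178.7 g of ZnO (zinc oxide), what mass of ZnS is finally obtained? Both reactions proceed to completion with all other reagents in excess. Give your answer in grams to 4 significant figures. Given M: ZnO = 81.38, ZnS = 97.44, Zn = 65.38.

214.0 g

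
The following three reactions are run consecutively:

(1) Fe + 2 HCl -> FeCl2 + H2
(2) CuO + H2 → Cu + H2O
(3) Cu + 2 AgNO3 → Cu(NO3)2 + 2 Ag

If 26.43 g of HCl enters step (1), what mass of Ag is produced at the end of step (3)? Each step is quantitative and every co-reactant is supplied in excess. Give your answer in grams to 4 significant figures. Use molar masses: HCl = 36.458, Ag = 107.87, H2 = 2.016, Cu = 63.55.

78.20 g

n(HCl) = 26.43 / 36.458 = 0.72494 mol.
Reaction (1): HCl→H2 ratio 2:1 ⇒ n(H2) = 0.36247 mol.
Reaction (2): H2→Cu ratio 1:1 ⇒ n(Cu) = 0.36247 mol.
Reaction (3): Cu→Ag ratio 1:2 ⇒ n(Ag) = 0.72494 mol.
Mass of Ag = 0.72494 × 107.87 = 78.200 g.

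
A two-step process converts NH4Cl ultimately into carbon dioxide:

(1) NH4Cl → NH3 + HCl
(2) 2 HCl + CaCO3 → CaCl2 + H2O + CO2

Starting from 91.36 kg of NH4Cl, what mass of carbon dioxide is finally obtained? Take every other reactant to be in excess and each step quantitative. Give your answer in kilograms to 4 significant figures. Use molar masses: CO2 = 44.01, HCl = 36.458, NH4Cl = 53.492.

91.36 kg = 91360 g.
n(NH4Cl) = 91360 / 53.492 = 1707.9 mol.
Step 1 gives a 1:1 ratio of NH4Cl to HCl, so n(HCl) = 1707.9 mol.
In step 2 the HCl:CO2 ratio is 2:1, so n(CO2) = 853.96 mol.
Mass of CO2 = 853.96 × 44.01 = 37583 g = 37.58 kg.

37.58 kg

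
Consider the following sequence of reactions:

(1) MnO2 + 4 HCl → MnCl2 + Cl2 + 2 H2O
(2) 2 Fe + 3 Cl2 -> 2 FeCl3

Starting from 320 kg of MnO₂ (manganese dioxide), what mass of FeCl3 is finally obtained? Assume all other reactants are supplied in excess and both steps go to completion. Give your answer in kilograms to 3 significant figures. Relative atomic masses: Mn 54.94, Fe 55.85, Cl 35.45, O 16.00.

398 kg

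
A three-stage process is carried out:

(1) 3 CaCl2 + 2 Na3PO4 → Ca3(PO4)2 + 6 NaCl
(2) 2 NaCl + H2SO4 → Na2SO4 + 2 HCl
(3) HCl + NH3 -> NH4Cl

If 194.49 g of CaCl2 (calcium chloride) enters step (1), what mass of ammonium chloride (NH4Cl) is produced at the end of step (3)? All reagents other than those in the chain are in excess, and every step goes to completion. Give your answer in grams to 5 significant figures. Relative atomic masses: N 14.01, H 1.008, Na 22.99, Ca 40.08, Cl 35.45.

187.49 g

M(CaCl2) = 40.08 + 2(35.45) = 110.98 g/mol.
M(NH4Cl) = 14.01 + 4(1.008) + 35.45 = 53.492 g/mol.
n(CaCl2) = 194.49 / 110.98 = 1.75248 mol.
Reaction (1): CaCl2→NaCl ratio 3:6 ⇒ n(NaCl) = 3.50496 mol.
Reaction (2): NaCl→HCl ratio 2:2 ⇒ n(HCl) = 3.50496 mol.
Reaction (3): HCl→NH4Cl ratio 1:1 ⇒ n(NH4Cl) = 3.50496 mol.
Mass of NH4Cl = 3.50496 × 53.492 = 187.487 g.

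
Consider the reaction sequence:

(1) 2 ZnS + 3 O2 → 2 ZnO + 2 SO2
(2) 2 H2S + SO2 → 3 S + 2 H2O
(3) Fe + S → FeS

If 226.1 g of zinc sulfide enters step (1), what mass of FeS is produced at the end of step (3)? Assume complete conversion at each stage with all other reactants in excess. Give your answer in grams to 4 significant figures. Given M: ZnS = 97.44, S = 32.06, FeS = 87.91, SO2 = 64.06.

n(ZnS) = 226.1 / 97.44 = 2.3204 mol.
Reaction (1): ZnS→SO2 ratio 2:2 ⇒ n(SO2) = 2.3204 mol.
Reaction (2): SO2→S ratio 1:3 ⇒ n(S) = 6.9612 mol.
Reaction (3): S→FeS ratio 1:1 ⇒ n(FeS) = 6.9612 mol.
Mass of FeS = 6.9612 × 87.91 = 611.96 g.

612.0 g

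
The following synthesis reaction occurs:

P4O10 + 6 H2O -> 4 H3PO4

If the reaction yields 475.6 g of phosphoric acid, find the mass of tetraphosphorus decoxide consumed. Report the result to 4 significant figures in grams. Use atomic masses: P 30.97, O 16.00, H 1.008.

M(H3PO4) = 3(1.008) + 30.97 + 4(16.00) = 97.994 g/mol.
M(P4O10) = 4(30.97) + 10(16.00) = 283.88 g/mol.
n(H3PO4) = 475.60 g / 97.994 g/mol = 4.8534 mol.
From the equation the H3PO4:P4O10 mole ratio is 4:1, so n(P4O10) = 4.8534 × 1/4 = 1.2133 mol.
Mass of P4O10 = 1.2133 mol × 283.88 g/mol = 344.44 g.

344.4 g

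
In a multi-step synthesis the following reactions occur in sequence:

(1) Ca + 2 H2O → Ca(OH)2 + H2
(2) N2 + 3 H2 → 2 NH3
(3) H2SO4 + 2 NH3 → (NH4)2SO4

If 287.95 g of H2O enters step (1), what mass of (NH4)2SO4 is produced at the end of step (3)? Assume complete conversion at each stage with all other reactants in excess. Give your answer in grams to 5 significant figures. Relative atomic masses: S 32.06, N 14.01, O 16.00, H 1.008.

M(H2O) = 2(1.008) + 16.00 = 18.016 g/mol.
M((NH4)2SO4) = 2(14.01) + 8(1.008) + 32.06 + 4(16.00) = 132.144 g/mol.
n(H2O) = 287.95 / 18.016 = 15.9830 mol.
Reaction (1): H2O→H2 ratio 2:1 ⇒ n(H2) = 7.99151 mol.
Reaction (2): H2→NH3 ratio 3:2 ⇒ n(NH3) = 5.32767 mol.
Reaction (3): NH3→(NH4)2SO4 ratio 2:1 ⇒ n((NH4)2SO4) = 2.66384 mol.
Mass of (NH4)2SO4 = 2.66384 × 132.144 = 352.010 g.

352.01 g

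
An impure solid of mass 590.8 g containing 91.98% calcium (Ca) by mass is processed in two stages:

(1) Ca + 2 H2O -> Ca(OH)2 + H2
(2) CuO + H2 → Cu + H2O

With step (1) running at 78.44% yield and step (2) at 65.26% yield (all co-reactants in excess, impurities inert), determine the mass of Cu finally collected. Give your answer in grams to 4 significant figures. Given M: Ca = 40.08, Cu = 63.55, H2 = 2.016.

441.1 g

Pure Ca = 590.8 × 0.9198 = 543.42 g.
n(Ca) = 543.42 / 40.08 = 13.558 mol.
Step 1 (Ca:H2 = 1:1): theoretical n(H2) = 13.558 mol; at 78.44% yield, n(H2) = 10.635 mol.
Step 2 (H2:Cu = 1:1): theoretical n(Cu) = 10.635 mol, so theoretical mass = 10.635 × 63.55 = 675.86 g.
At 65.26% yield, actual mass of Cu = 675.86 × 0.6526 = 441.07 g.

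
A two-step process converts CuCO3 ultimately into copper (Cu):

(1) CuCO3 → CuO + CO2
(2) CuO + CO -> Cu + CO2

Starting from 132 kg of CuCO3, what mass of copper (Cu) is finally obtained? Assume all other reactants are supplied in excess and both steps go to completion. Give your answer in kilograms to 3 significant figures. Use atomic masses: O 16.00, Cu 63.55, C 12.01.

M(CuCO3) = 63.55 + 12.01 + 3(16.00) = 123.56 g/mol.
M(Cu) = 63.55 g/mol.
132 kg = 132000 g.
n(CuCO3) = 132000 / 123.56 = 1068 mol.
Step 1 gives a 1:1 ratio of CuCO3 to CuO, so n(CuO) = 1068 mol.
In step 2 the CuO:Cu ratio is 1:1, so n(Cu) = 1068 mol.
Mass of Cu = 1068 × 63.55 = 67890 g = 67.9 kg.

67.9 kg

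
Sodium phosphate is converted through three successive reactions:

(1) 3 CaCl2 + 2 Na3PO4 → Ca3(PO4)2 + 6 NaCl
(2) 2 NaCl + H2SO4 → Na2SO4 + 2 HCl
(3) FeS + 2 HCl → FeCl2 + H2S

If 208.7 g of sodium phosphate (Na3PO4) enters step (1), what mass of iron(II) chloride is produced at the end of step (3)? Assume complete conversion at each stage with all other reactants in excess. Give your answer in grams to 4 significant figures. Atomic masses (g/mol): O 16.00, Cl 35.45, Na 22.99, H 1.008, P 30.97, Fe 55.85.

242.0 g

M(Na3PO4) = 3(22.99) + 30.97 + 4(16.00) = 163.94 g/mol.
M(FeCl2) = 55.85 + 2(35.45) = 126.75 g/mol.
n(Na3PO4) = 208.7 / 163.94 = 1.2730 mol.
Reaction (1): Na3PO4→NaCl ratio 2:6 ⇒ n(NaCl) = 3.8191 mol.
Reaction (2): NaCl→HCl ratio 2:2 ⇒ n(HCl) = 3.8191 mol.
Reaction (3): HCl→FeCl2 ratio 2:1 ⇒ n(FeCl2) = 1.9095 mol.
Mass of FeCl2 = 1.9095 × 126.75 = 242.03 g.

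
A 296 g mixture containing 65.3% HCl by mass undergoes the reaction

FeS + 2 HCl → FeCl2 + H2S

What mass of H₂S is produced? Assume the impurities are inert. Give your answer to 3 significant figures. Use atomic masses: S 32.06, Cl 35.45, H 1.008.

Mass of pure HCl = 296 g × 0.653 = 193.3 g.
M(HCl) = 1.008 + 35.45 = 36.458 g/mol.
M(H2S) = 2(1.008) + 32.06 = 34.076 g/mol.
n(HCl) = 193.3 g / 36.458 g/mol = 5.302 mol.
From the equation the HCl:H2S mole ratio is 2:1, so n(H2S) = 5.302 × 1/2 = 2.651 mol.
Mass of H2S = 2.651 mol × 34.076 g/mol = 90.33 g.

90.3 g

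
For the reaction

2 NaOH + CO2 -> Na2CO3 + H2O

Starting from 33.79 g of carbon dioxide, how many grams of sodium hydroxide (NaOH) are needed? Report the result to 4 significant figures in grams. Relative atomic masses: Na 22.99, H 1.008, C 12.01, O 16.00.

61.42 g

M(CO2) = 12.01 + 2(16.00) = 44.01 g/mol.
M(NaOH) = 22.99 + 16.00 + 1.008 = 39.998 g/mol.
n(CO2) = 33.790 g / 44.01 g/mol = 0.76778 mol.
From the equation the CO2:NaOH mole ratio is 1:2, so n(NaOH) = 0.76778 × 2/1 = 1.5356 mol.
Mass of NaOH = 1.5356 mol × 39.998 g/mol = 61.419 g.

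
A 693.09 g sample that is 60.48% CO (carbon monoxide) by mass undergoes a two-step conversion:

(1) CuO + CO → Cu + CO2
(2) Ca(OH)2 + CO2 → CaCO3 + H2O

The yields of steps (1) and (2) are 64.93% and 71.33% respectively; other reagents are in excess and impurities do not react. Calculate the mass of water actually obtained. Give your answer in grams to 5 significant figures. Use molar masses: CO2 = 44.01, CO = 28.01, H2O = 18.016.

124.87 g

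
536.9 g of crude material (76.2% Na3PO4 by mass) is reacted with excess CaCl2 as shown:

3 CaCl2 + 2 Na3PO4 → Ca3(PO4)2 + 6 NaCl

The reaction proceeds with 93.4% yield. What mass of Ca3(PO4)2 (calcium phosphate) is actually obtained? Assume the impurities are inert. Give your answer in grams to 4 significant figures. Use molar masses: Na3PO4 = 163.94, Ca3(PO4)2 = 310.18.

Pure Na3PO4 available = 536.9 g × 0.762 = 409.12 g.
n(Na3PO4) = 409.12 g / 163.94 g/mol = 2.4955 mol.
From the equation the Na3PO4:Ca3(PO4)2 mole ratio is 2:1, so n(Ca3(PO4)2) = 2.4955 × 1/2 = 1.2478 mol.
Mass of Ca3(PO4)2 = 1.2478 mol × 310.18 g/mol = 387.03 g.
Actual mass collected = 387.03 g × 0.934 = 361.49 g.

361.5 g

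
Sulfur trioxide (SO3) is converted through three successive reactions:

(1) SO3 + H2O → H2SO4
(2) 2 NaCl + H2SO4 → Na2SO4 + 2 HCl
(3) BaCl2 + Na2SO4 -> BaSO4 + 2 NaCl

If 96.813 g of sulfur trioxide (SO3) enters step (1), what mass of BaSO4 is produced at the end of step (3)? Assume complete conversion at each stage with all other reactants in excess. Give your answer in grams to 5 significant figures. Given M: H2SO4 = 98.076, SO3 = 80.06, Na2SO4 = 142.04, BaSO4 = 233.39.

282.23 g

n(SO3) = 96.813 / 80.06 = 1.20926 mol.
Reaction (1): SO3→H2SO4 ratio 1:1 ⇒ n(H2SO4) = 1.20926 mol.
Reaction (2): H2SO4→Na2SO4 ratio 1:1 ⇒ n(Na2SO4) = 1.20926 mol.
Reaction (3): Na2SO4→BaSO4 ratio 1:1 ⇒ n(BaSO4) = 1.20926 mol.
Mass of BaSO4 = 1.20926 × 233.39 = 282.228 g.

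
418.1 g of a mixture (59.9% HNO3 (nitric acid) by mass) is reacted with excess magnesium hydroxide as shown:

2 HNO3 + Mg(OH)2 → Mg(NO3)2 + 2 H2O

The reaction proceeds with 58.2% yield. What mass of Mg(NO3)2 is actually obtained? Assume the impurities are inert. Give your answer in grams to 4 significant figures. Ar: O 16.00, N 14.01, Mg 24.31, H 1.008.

Pure HNO3 available = 418.1 g × 0.599 = 250.44 g.
M(HNO3) = 1.008 + 14.01 + 3(16.00) = 63.018 g/mol.
M(Mg(NO3)2) = 24.31 + 2(14.01) + 6(16.00) = 148.33 g/mol.
n(HNO3) = 250.44 g / 63.018 g/mol = 3.9741 mol.
From the equation the HNO3:Mg(NO3)2 mole ratio is 2:1, so n(Mg(NO3)2) = 3.9741 × 1/2 = 1.9871 mol.
Mass of Mg(NO3)2 = 1.9871 mol × 148.33 g/mol = 294.74 g.
Actual mass collected = 294.74 g × 0.582 = 171.54 g.

171.5 g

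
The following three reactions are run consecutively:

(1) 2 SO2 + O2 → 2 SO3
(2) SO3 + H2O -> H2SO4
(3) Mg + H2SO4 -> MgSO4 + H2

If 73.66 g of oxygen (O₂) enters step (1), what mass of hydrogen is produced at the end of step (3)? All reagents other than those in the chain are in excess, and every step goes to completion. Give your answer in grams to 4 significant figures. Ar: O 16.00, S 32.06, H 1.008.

9.281 g

M(O2) = 2(16.00) = 32.00 g/mol.
M(H2) = 2(1.008) = 2.016 g/mol.
n(O2) = 73.66 / 32.00 = 2.3019 mol.
Reaction (1): O2→SO3 ratio 1:2 ⇒ n(SO3) = 4.6037 mol.
Reaction (2): SO3→H2SO4 ratio 1:1 ⇒ n(H2SO4) = 4.6037 mol.
Reaction (3): H2SO4→H2 ratio 1:1 ⇒ n(H2) = 4.6037 mol.
Mass of H2 = 4.6037 × 2.016 = 9.2812 g.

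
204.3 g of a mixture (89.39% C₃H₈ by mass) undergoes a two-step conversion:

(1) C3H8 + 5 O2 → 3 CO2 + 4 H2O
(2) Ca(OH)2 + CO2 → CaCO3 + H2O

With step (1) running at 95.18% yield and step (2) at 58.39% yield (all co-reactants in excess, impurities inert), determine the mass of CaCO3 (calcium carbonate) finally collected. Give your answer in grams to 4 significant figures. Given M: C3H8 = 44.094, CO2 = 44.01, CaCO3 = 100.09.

Pure C3H8 = 204.3 × 0.8939 = 182.62 g.
n(C3H8) = 182.62 / 44.094 = 4.1417 mol.
Step 1 (C3H8:CO2 = 1:3): theoretical n(CO2) = 12.425 mol; at 95.18% yield, n(CO2) = 11.826 mol.
Step 2 (CO2:CaCO3 = 1:1): theoretical n(CaCO3) = 11.826 mol, so theoretical mass = 11.826 × 100.09 = 1183.7 g.
At 58.39% yield, actual mass of CaCO3 = 1183.7 × 0.5839 = 691.15 g.

691.2 g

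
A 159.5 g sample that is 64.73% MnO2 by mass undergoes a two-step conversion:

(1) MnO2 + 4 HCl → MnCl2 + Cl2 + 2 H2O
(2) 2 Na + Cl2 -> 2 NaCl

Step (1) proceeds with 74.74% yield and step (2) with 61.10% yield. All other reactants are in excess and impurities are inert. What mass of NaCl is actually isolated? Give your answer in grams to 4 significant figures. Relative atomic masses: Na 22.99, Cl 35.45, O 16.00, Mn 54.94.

63.38 g

Pure MnO2 = 159.5 × 0.6473 = 103.24 g.
M(MnO2) = 54.94 + 2(16.00) = 86.94 g/mol.
M(NaCl) = 22.99 + 35.45 = 58.44 g/mol.
n(MnO2) = 103.24 / 86.94 = 1.1875 mol.
Step 1 (MnO2:Cl2 = 1:1): theoretical n(Cl2) = 1.1875 mol; at 74.74% yield, n(Cl2) = 0.88756 mol.
Step 2 (Cl2:NaCl = 1:2): theoretical n(NaCl) = 1.7751 mol, so theoretical mass = 1.7751 × 58.44 = 103.74 g.
At 61.10% yield, actual mass of NaCl = 103.74 × 0.6110 = 63.384 g.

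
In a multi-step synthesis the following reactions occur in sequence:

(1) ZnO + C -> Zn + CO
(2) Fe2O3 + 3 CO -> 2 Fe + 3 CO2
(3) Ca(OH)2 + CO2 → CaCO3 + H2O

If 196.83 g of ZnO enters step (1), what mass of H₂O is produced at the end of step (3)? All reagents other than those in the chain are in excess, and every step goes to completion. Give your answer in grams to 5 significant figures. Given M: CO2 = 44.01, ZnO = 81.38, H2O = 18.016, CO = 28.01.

43.574 g

n(ZnO) = 196.83 / 81.38 = 2.41865 mol.
Reaction (1): ZnO→CO ratio 1:1 ⇒ n(CO) = 2.41865 mol.
Reaction (2): CO→CO2 ratio 3:3 ⇒ n(CO2) = 2.41865 mol.
Reaction (3): CO2→H2O ratio 1:1 ⇒ n(H2O) = 2.41865 mol.
Mass of H2O = 2.41865 × 18.016 = 43.5745 g.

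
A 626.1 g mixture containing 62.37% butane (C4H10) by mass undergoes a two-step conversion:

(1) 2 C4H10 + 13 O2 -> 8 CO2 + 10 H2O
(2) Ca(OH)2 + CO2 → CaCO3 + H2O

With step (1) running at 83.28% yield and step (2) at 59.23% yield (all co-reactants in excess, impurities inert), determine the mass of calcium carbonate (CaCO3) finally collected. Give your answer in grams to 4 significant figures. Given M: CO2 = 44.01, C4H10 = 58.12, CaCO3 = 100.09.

1327 g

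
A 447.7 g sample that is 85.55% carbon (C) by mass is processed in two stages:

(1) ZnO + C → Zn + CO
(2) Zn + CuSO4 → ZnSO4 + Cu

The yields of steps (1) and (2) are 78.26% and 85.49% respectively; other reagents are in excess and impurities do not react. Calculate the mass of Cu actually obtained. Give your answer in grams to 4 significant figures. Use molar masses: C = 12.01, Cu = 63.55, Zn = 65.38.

Pure C = 447.7 × 0.8555 = 383.01 g.
n(C) = 383.01 / 12.01 = 31.891 mol.
Step 1 (C:Zn = 1:1): theoretical n(Zn) = 31.891 mol; at 78.26% yield, n(Zn) = 24.958 mol.
Step 2 (Zn:Cu = 1:1): theoretical n(Cu) = 24.958 mol, so theoretical mass = 24.958 × 63.55 = 1586.1 g.
At 85.49% yield, actual mass of Cu = 1586.1 × 0.8549 = 1355.9 g.

1356 g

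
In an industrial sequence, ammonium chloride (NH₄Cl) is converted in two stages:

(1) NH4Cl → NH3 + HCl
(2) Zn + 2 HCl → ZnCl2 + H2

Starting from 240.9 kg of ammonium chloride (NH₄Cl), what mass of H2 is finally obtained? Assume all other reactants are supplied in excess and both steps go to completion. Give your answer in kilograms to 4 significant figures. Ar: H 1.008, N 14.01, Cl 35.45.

M(NH4Cl) = 14.01 + 4(1.008) + 35.45 = 53.492 g/mol.
M(H2) = 2(1.008) = 2.016 g/mol.
240.9 kg = 240900 g.
n(NH4Cl) = 240900 / 53.492 = 4503.5 mol.
Step 1 gives a 1:1 ratio of NH4Cl to HCl, so n(HCl) = 4503.5 mol.
In step 2 the HCl:H2 ratio is 2:1, so n(H2) = 2251.7 mol.
Mass of H2 = 2251.7 × 2.016 = 4539.5 g = 4.540 kg.

4.540 kg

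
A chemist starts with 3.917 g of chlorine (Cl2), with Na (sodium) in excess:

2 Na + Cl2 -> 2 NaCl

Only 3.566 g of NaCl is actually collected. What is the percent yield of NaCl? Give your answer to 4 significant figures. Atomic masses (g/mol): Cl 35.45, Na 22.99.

M(Cl2) = 2(35.45) = 70.90 g/mol.
M(NaCl) = 22.99 + 35.45 = 58.44 g/mol.
n(Cl2) = 3.9170 g / 70.90 g/mol = 0.055247 mol.
From the equation the Cl2:NaCl mole ratio is 1:2, so n(NaCl) = 0.055247 × 2/1 = 0.11049 mol.
Mass of NaCl = 0.11049 mol × 58.44 g/mol = 6.4572 g.
This is the theoretical yield. Percent yield = 3.566 g / 6.4572 g × 100% = 55.225%.

55.22 %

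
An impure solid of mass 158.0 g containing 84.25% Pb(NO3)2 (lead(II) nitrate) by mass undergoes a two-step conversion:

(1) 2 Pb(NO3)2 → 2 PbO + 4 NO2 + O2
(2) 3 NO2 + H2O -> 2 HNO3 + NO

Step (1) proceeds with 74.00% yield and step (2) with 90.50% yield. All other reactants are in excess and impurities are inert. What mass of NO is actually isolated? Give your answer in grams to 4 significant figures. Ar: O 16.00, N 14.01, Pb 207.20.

5.385 g

Pure Pb(NO3)2 = 158.0 × 0.8425 = 133.12 g.
M(Pb(NO3)2) = 207.20 + 2(14.01) + 6(16.00) = 331.22 g/mol.
M(NO) = 14.01 + 16.00 = 30.01 g/mol.
n(Pb(NO3)2) = 133.12 / 331.22 = 0.40189 mol.
Step 1 (Pb(NO3)2:NO2 = 2:4): theoretical n(NO2) = 0.80379 mol; at 74.00% yield, n(NO2) = 0.59480 mol.
Step 2 (NO2:NO = 3:1): theoretical n(NO) = 0.19827 mol, so theoretical mass = 0.19827 × 30.01 = 5.9500 g.
At 90.50% yield, actual mass of NO = 5.9500 × 0.9050 = 5.3847 g.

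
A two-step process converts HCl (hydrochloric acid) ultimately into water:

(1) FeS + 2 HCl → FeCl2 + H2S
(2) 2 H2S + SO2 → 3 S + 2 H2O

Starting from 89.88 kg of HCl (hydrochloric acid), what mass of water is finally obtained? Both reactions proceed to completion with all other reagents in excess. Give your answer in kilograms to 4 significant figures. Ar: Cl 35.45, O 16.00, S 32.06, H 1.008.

22.21 kg

M(HCl) = 1.008 + 35.45 = 36.458 g/mol.
M(H2O) = 2(1.008) + 16.00 = 18.016 g/mol.
89.88 kg = 89880 g.
n(HCl) = 89880 / 36.458 = 2465.3 mol.
Step 1 gives a 2:1 ratio of HCl to H2S, so n(H2S) = 1232.7 mol.
In step 2 the H2S:H2O ratio is 2:2, so n(H2O) = 1232.7 mol.
Mass of H2O = 1232.7 × 18.016 = 22207 g = 22.21 kg.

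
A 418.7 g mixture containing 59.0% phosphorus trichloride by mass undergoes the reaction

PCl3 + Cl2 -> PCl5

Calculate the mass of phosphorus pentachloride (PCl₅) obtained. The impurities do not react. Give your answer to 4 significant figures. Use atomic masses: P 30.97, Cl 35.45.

Mass of pure PCl3 = 418.7 g × 0.590 = 247.03 g.
M(PCl3) = 30.97 + 3(35.45) = 137.32 g/mol.
M(PCl5) = 30.97 + 5(35.45) = 208.22 g/mol.
n(PCl3) = 247.03 g / 137.32 g/mol = 1.7990 mol.
From the equation the PCl3:PCl5 mole ratio is 1:1, so n(PCl5) = 1.7990 × 1/1 = 1.7990 mol.
Mass of PCl5 = 1.7990 mol × 208.22 g/mol = 374.58 g.

374.6 g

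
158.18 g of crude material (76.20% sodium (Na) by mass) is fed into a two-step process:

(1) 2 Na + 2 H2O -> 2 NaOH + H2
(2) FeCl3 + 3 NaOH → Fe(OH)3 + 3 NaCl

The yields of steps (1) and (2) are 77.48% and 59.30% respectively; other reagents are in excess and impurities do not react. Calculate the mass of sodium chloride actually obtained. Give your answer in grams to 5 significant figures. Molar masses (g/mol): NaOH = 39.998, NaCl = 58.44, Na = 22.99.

Pure Na = 158.18 × 0.7620 = 120.533 g.
n(Na) = 120.533 / 22.99 = 5.24285 mol.
Step 1 (Na:NaOH = 2:2): theoretical n(NaOH) = 5.24285 mol; at 77.48% yield, n(NaOH) = 4.06216 mol.
Step 2 (NaOH:NaCl = 3:3): theoretical n(NaCl) = 4.06216 mol, so theoretical mass = 4.06216 × 58.44 = 237.393 g.
At 59.30% yield, actual mass of NaCl = 237.393 × 0.5930 = 140.774 g.

140.77 g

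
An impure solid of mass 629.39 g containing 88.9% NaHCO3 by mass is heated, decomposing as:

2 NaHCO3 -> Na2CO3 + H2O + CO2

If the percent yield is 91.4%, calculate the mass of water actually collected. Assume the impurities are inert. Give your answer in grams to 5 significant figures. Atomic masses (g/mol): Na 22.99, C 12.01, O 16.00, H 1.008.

Pure NaHCO3 available = 629.39 g × 0.889 = 559.528 g.
M(NaHCO3) = 22.99 + 1.008 + 12.01 + 3(16.00) = 84.008 g/mol.
M(H2O) = 2(1.008) + 16.00 = 18.016 g/mol.
n(NaHCO3) = 559.528 g / 84.008 g/mol = 6.66041 mol.
From the equation the NaHCO3:H2O mole ratio is 2:1, so n(H2O) = 6.66041 × 1/2 = 3.33020 mol.
Mass of H2O = 3.33020 mol × 18.016 g/mol = 59.9970 g.
Actual mass collected = 59.9970 g × 0.914 = 54.8372 g.

54.837 g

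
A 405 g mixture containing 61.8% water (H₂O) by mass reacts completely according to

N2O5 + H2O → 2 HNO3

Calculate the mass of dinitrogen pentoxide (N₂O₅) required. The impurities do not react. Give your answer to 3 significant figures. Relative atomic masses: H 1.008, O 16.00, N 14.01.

1500 g

Mass of pure H2O = 405 g × 0.618 = 250.3 g.
M(H2O) = 2(1.008) + 16.00 = 18.016 g/mol.
M(N2O5) = 2(14.01) + 5(16.00) = 108.02 g/mol.
n(H2O) = 250.3 g / 18.016 g/mol = 13.89 mol.
From the equation the H2O:N2O5 mole ratio is 1:1, so n(N2O5) = 13.89 × 1/1 = 13.89 mol.
Mass of N2O5 = 13.89 mol × 108.02 g/mol = 1501 g.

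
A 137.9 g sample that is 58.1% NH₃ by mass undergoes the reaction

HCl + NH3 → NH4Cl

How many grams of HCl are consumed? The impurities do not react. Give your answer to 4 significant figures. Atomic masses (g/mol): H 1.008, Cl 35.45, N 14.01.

171.5 g

Mass of pure NH3 = 137.9 g × 0.581 = 80.120 g.
M(NH3) = 14.01 + 3(1.008) = 17.034 g/mol.
M(HCl) = 1.008 + 35.45 = 36.458 g/mol.
n(NH3) = 80.120 g / 17.034 g/mol = 4.7035 mol.
From the equation the NH3:HCl mole ratio is 1:1, so n(HCl) = 4.7035 × 1/1 = 4.7035 mol.
Mass of HCl = 4.7035 mol × 36.458 g/mol = 171.48 g.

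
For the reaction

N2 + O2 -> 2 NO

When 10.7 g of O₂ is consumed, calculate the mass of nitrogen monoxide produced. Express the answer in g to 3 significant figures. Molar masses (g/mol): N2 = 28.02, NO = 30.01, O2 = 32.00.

20.1 g

n(O2) = 10.70 g / 32.00 g/mol = 0.3344 mol.
From the equation the O2:NO mole ratio is 1:2, so n(NO) = 0.3344 × 2/1 = 0.6687 mol.
Mass of NO = 0.6687 mol × 30.01 g/mol = 20.07 g.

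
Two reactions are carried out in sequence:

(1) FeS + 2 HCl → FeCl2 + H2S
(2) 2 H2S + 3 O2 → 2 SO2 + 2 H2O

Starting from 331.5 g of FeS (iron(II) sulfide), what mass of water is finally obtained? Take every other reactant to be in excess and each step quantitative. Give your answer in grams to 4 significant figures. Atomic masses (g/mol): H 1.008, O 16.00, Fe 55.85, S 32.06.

M(FeS) = 55.85 + 32.06 = 87.91 g/mol.
M(H2O) = 2(1.008) + 16.00 = 18.016 g/mol.
n(FeS) = 331.50 / 87.91 = 3.7709 mol.
Step 1 gives a 1:1 ratio of FeS to H2S, so n(H2S) = 3.7709 mol.
In step 2 the H2S:H2O ratio is 2:2, so n(H2O) = 3.7709 mol.
Mass of H2O = 3.7709 × 18.016 = 67.937 g.

67.94 g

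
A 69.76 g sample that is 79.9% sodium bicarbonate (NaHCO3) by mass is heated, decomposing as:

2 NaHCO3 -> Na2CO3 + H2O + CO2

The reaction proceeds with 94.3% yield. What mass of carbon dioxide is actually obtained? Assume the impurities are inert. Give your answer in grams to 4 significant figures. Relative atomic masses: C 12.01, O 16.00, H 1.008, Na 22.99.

13.77 g

Pure NaHCO3 available = 69.76 g × 0.799 = 55.738 g.
M(NaHCO3) = 22.99 + 1.008 + 12.01 + 3(16.00) = 84.008 g/mol.
M(CO2) = 12.01 + 2(16.00) = 44.01 g/mol.
n(NaHCO3) = 55.738 g / 84.008 g/mol = 0.66349 mol.
From the equation the NaHCO3:CO2 mole ratio is 2:1, so n(CO2) = 0.66349 × 1/2 = 0.33174 mol.
Mass of CO2 = 0.33174 mol × 44.01 g/mol = 14.600 g.
Actual mass collected = 14.600 g × 0.943 = 13.768 g.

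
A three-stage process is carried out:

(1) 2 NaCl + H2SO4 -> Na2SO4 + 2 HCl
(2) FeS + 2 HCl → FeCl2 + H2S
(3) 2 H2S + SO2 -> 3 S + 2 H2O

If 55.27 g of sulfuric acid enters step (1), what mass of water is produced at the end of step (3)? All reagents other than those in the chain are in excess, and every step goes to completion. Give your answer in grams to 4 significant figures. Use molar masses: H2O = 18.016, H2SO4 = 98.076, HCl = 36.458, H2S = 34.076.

10.15 g

n(H2SO4) = 55.27 / 98.076 = 0.56354 mol.
Reaction (1): H2SO4→HCl ratio 1:2 ⇒ n(HCl) = 1.1271 mol.
Reaction (2): HCl→H2S ratio 2:1 ⇒ n(H2S) = 0.56354 mol.
Reaction (3): H2S→H2O ratio 2:2 ⇒ n(H2O) = 0.56354 mol.
Mass of H2O = 0.56354 × 18.016 = 10.153 g.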